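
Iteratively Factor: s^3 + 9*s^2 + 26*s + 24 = (s + 2)*(s^2 + 7*s + 12) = (s + 2)*(s + 3)*(s + 4)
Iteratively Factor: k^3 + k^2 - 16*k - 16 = (k + 1)*(k^2 - 16) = (k - 4)*(k + 1)*(k + 4)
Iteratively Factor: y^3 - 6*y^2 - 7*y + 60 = (y - 4)*(y^2 - 2*y - 15) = (y - 4)*(y + 3)*(y - 5)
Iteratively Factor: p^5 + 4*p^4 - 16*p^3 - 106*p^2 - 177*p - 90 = (p + 3)*(p^4 + p^3 - 19*p^2 - 49*p - 30) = (p + 2)*(p + 3)*(p^3 - p^2 - 17*p - 15) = (p - 5)*(p + 2)*(p + 3)*(p^2 + 4*p + 3) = (p - 5)*(p + 1)*(p + 2)*(p + 3)*(p + 3)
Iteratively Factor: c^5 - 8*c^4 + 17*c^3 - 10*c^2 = (c - 5)*(c^4 - 3*c^3 + 2*c^2) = (c - 5)*(c - 2)*(c^3 - c^2) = c*(c - 5)*(c - 2)*(c^2 - c) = c^2*(c - 5)*(c - 2)*(c - 1)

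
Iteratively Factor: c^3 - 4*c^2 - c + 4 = (c + 1)*(c^2 - 5*c + 4) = (c - 1)*(c + 1)*(c - 4)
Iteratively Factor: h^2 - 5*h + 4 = (h - 4)*(h - 1)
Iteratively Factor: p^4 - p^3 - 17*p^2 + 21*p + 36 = (p - 3)*(p^3 + 2*p^2 - 11*p - 12) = (p - 3)*(p + 1)*(p^2 + p - 12) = (p - 3)*(p + 1)*(p + 4)*(p - 3)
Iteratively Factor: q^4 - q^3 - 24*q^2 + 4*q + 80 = (q - 5)*(q^3 + 4*q^2 - 4*q - 16) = (q - 5)*(q - 2)*(q^2 + 6*q + 8) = (q - 5)*(q - 2)*(q + 4)*(q + 2)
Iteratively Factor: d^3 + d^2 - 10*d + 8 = (d + 4)*(d^2 - 3*d + 2) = (d - 1)*(d + 4)*(d - 2)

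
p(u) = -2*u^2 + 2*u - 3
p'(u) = 2 - 4*u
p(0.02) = -2.96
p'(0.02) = 1.92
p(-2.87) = -25.21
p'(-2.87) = 13.48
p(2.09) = -7.56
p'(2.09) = -6.36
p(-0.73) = -5.53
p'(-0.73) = 4.92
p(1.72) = -5.48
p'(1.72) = -4.88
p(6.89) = -84.16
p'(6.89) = -25.56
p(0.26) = -2.62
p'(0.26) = 0.96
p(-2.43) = -19.67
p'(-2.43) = 11.72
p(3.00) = -15.00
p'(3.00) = -10.00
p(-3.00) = -27.00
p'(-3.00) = 14.00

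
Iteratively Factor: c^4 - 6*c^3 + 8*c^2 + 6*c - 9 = (c - 1)*(c^3 - 5*c^2 + 3*c + 9) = (c - 3)*(c - 1)*(c^2 - 2*c - 3) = (c - 3)^2*(c - 1)*(c + 1)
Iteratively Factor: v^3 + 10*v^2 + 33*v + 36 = (v + 3)*(v^2 + 7*v + 12) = (v + 3)^2*(v + 4)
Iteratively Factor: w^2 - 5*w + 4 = (w - 4)*(w - 1)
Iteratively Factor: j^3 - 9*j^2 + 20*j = (j - 5)*(j^2 - 4*j) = (j - 5)*(j - 4)*(j)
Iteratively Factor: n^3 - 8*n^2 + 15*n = (n - 5)*(n^2 - 3*n) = (n - 5)*(n - 3)*(n)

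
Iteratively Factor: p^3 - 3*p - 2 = (p + 1)*(p^2 - p - 2) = (p + 1)^2*(p - 2)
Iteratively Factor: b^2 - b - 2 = (b - 2)*(b + 1)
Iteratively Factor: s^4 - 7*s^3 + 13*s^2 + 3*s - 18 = (s - 3)*(s^3 - 4*s^2 + s + 6) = (s - 3)*(s + 1)*(s^2 - 5*s + 6) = (s - 3)^2*(s + 1)*(s - 2)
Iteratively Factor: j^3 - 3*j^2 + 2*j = (j - 2)*(j^2 - j) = j*(j - 2)*(j - 1)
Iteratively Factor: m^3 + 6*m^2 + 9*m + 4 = (m + 1)*(m^2 + 5*m + 4) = (m + 1)*(m + 4)*(m + 1)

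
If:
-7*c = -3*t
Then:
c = 3*t/7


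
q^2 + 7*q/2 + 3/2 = (q + 1/2)*(q + 3)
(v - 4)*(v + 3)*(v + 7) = v^3 + 6*v^2 - 19*v - 84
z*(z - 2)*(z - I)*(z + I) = z^4 - 2*z^3 + z^2 - 2*z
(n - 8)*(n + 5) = n^2 - 3*n - 40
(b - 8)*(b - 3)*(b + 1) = b^3 - 10*b^2 + 13*b + 24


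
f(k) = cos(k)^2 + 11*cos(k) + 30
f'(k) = -2*sin(k)*cos(k) - 11*sin(k)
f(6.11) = 41.81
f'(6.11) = 2.24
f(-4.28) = 25.57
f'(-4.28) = -9.23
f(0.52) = 40.30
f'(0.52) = -6.33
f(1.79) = 27.66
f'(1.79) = -10.31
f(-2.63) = 21.17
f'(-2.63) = 4.53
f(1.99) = 25.69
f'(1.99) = -9.30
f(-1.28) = 33.24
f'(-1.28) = 11.09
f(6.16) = 41.90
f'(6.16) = 1.60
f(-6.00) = 41.48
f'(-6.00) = -3.61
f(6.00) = 41.48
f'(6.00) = 3.61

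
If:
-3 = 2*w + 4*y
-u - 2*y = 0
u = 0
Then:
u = 0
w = -3/2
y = 0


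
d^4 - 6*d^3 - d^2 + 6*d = d*(d - 6)*(d - 1)*(d + 1)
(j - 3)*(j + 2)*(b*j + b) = b*j^3 - 7*b*j - 6*b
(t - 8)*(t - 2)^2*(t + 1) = t^4 - 11*t^3 + 24*t^2 + 4*t - 32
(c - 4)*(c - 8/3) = c^2 - 20*c/3 + 32/3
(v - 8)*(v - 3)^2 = v^3 - 14*v^2 + 57*v - 72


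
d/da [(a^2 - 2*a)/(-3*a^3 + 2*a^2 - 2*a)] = (3*a^2 - 12*a + 2)/(9*a^4 - 12*a^3 + 16*a^2 - 8*a + 4)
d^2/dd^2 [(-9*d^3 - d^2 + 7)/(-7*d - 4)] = 6*(147*d^3 + 252*d^2 + 144*d - 109)/(343*d^3 + 588*d^2 + 336*d + 64)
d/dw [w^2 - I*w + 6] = 2*w - I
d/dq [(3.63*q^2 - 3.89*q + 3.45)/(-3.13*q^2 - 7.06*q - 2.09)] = (-37.8035*q^2 + 6.4236*q + 32.4871)/(9.7969*q^4 + 44.1956*q^3 + 62.927*q^2 + 29.5108*q + 4.3681)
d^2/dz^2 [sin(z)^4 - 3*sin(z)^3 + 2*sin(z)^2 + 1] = -16*sin(z)^4 + 27*sin(z)^3 + 4*sin(z)^2 - 18*sin(z) + 4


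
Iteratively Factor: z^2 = (z)*(z)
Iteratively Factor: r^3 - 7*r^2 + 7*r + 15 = (r - 5)*(r^2 - 2*r - 3) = (r - 5)*(r - 3)*(r + 1)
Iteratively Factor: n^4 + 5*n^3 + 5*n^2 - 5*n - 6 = (n + 1)*(n^3 + 4*n^2 + n - 6) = (n + 1)*(n + 2)*(n^2 + 2*n - 3) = (n + 1)*(n + 2)*(n + 3)*(n - 1)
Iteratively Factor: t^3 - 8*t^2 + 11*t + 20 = (t - 5)*(t^2 - 3*t - 4) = (t - 5)*(t + 1)*(t - 4)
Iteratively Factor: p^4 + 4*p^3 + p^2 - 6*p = (p + 2)*(p^3 + 2*p^2 - 3*p) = (p - 1)*(p + 2)*(p^2 + 3*p) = p*(p - 1)*(p + 2)*(p + 3)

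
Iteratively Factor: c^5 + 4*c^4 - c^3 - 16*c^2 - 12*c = (c + 1)*(c^4 + 3*c^3 - 4*c^2 - 12*c) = c*(c + 1)*(c^3 + 3*c^2 - 4*c - 12) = c*(c + 1)*(c + 3)*(c^2 - 4) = c*(c - 2)*(c + 1)*(c + 3)*(c + 2)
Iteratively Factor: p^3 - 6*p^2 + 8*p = (p)*(p^2 - 6*p + 8) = p*(p - 4)*(p - 2)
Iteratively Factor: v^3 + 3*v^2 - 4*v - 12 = (v + 2)*(v^2 + v - 6) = (v + 2)*(v + 3)*(v - 2)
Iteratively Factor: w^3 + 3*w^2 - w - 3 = (w + 1)*(w^2 + 2*w - 3) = (w - 1)*(w + 1)*(w + 3)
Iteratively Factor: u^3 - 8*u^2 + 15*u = (u)*(u^2 - 8*u + 15) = u*(u - 3)*(u - 5)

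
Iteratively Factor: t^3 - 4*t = (t - 2)*(t^2 + 2*t) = t*(t - 2)*(t + 2)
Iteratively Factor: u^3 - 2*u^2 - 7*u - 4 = (u + 1)*(u^2 - 3*u - 4) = (u - 4)*(u + 1)*(u + 1)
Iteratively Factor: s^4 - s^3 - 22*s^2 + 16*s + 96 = (s - 4)*(s^3 + 3*s^2 - 10*s - 24) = (s - 4)*(s + 2)*(s^2 + s - 12) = (s - 4)*(s - 3)*(s + 2)*(s + 4)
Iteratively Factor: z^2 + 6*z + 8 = (z + 2)*(z + 4)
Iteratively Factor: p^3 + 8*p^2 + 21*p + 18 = (p + 3)*(p^2 + 5*p + 6) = (p + 3)^2*(p + 2)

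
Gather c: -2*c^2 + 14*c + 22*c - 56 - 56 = -2*c^2 + 36*c - 112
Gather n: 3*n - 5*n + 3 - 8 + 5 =-2*n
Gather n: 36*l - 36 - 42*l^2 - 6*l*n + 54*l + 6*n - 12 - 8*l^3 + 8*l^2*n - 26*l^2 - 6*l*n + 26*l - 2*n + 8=-8*l^3 - 68*l^2 + 116*l + n*(8*l^2 - 12*l + 4) - 40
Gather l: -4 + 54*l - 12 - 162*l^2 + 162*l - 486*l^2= -648*l^2 + 216*l - 16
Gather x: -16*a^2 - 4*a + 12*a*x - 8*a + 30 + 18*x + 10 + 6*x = -16*a^2 - 12*a + x*(12*a + 24) + 40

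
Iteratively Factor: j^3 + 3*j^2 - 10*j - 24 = (j + 2)*(j^2 + j - 12) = (j + 2)*(j + 4)*(j - 3)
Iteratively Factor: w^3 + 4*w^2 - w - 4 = (w + 4)*(w^2 - 1) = (w + 1)*(w + 4)*(w - 1)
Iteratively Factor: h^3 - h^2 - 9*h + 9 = (h + 3)*(h^2 - 4*h + 3) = (h - 1)*(h + 3)*(h - 3)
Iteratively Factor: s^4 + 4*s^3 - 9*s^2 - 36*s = (s)*(s^3 + 4*s^2 - 9*s - 36) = s*(s + 4)*(s^2 - 9) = s*(s - 3)*(s + 4)*(s + 3)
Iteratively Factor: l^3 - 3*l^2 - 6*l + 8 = (l - 1)*(l^2 - 2*l - 8) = (l - 1)*(l + 2)*(l - 4)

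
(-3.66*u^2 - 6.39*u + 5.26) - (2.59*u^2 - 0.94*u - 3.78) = -6.25*u^2 - 5.45*u + 9.04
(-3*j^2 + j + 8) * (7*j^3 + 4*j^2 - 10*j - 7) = -21*j^5 - 5*j^4 + 90*j^3 + 43*j^2 - 87*j - 56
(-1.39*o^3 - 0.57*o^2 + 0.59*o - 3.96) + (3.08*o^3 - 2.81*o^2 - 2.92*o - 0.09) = 1.69*o^3 - 3.38*o^2 - 2.33*o - 4.05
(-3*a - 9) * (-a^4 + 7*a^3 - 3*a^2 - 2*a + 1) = 3*a^5 - 12*a^4 - 54*a^3 + 33*a^2 + 15*a - 9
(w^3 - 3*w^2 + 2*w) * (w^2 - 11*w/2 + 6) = w^5 - 17*w^4/2 + 49*w^3/2 - 29*w^2 + 12*w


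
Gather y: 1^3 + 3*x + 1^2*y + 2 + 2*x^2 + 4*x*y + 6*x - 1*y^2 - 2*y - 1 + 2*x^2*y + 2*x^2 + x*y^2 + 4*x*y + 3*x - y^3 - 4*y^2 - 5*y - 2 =4*x^2 + 12*x - y^3 + y^2*(x - 5) + y*(2*x^2 + 8*x - 6)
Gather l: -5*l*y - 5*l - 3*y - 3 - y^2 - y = l*(-5*y - 5) - y^2 - 4*y - 3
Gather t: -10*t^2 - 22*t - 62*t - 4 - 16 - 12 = -10*t^2 - 84*t - 32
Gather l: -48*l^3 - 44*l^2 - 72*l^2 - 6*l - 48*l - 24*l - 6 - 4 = -48*l^3 - 116*l^2 - 78*l - 10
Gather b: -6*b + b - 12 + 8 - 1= -5*b - 5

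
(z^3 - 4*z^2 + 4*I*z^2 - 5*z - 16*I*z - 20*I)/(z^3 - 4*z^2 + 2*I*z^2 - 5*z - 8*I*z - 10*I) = (z + 4*I)/(z + 2*I)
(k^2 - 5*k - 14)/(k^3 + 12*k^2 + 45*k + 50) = (k - 7)/(k^2 + 10*k + 25)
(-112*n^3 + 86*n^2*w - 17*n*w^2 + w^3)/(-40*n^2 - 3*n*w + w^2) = (14*n^2 - 9*n*w + w^2)/(5*n + w)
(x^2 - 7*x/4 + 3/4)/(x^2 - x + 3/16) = 4*(x - 1)/(4*x - 1)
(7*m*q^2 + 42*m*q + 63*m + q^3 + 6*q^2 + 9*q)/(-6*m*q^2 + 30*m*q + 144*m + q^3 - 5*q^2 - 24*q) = (7*m*q + 21*m + q^2 + 3*q)/(-6*m*q + 48*m + q^2 - 8*q)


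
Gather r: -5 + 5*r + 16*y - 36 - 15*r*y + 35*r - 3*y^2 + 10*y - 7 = r*(40 - 15*y) - 3*y^2 + 26*y - 48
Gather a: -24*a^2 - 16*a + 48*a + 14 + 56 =-24*a^2 + 32*a + 70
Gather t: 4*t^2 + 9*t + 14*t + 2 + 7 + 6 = 4*t^2 + 23*t + 15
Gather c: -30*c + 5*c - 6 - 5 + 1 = -25*c - 10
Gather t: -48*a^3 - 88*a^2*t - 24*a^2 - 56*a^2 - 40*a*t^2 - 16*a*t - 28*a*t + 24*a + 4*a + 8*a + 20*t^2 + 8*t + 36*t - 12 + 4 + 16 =-48*a^3 - 80*a^2 + 36*a + t^2*(20 - 40*a) + t*(-88*a^2 - 44*a + 44) + 8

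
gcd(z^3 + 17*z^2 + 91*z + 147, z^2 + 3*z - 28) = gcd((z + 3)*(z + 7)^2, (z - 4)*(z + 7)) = z + 7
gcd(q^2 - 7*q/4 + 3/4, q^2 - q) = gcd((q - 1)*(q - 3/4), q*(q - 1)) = q - 1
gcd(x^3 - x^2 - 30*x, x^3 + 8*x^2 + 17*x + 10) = x + 5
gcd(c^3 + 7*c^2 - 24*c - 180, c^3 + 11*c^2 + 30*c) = c + 6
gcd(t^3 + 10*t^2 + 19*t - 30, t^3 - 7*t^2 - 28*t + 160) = t + 5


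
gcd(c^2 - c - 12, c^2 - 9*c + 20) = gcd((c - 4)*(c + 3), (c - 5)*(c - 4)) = c - 4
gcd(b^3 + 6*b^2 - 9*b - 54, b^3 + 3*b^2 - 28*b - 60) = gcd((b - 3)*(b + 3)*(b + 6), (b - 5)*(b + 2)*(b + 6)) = b + 6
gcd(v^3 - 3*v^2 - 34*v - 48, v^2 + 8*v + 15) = v + 3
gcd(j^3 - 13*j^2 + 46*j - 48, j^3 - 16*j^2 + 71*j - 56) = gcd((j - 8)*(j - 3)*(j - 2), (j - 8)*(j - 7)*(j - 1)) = j - 8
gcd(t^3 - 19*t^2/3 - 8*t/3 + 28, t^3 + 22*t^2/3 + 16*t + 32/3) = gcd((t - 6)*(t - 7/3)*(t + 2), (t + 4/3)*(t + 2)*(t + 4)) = t + 2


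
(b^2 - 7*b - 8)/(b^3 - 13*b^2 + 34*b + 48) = 1/(b - 6)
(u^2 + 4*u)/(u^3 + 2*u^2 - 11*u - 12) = u/(u^2 - 2*u - 3)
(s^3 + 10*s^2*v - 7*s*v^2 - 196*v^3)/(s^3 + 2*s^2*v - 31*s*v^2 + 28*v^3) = (s + 7*v)/(s - v)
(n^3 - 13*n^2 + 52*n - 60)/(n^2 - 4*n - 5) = (n^2 - 8*n + 12)/(n + 1)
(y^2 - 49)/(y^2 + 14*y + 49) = (y - 7)/(y + 7)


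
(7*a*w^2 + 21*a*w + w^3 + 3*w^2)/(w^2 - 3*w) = (7*a*w + 21*a + w^2 + 3*w)/(w - 3)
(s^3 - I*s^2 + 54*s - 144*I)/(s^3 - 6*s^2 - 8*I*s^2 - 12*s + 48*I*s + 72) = (s^2 + 5*I*s + 24)/(s^2 - 2*s*(3 + I) + 12*I)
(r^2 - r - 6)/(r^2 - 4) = (r - 3)/(r - 2)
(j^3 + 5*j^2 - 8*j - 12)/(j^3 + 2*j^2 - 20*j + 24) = (j + 1)/(j - 2)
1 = 1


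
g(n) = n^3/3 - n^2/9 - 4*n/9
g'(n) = n^2 - 2*n/9 - 4/9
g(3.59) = 12.40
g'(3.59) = 11.65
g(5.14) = 40.05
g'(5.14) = 24.83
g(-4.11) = -23.19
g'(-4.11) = 17.36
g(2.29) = 2.40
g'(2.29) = 4.29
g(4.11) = 19.44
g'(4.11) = 15.53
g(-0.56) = 0.16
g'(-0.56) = -0.01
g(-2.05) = -2.43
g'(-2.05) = 4.21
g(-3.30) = -11.72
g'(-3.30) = 11.18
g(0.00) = 0.00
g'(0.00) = -0.44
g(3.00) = 6.67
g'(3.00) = 7.89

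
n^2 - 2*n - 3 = (n - 3)*(n + 1)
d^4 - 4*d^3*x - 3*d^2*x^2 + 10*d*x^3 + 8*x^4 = (d - 4*x)*(d - 2*x)*(d + x)^2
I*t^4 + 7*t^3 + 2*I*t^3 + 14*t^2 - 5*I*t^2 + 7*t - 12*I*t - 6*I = (t + 1)^2*(t - 6*I)*(I*t + 1)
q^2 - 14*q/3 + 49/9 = (q - 7/3)^2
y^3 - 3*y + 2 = (y - 1)^2*(y + 2)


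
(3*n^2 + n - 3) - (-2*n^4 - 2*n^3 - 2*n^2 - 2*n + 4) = 2*n^4 + 2*n^3 + 5*n^2 + 3*n - 7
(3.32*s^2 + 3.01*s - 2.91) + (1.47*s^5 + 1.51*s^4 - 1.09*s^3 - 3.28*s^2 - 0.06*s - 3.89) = 1.47*s^5 + 1.51*s^4 - 1.09*s^3 + 0.04*s^2 + 2.95*s - 6.8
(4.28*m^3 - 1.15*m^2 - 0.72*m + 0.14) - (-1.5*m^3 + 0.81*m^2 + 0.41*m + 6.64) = 5.78*m^3 - 1.96*m^2 - 1.13*m - 6.5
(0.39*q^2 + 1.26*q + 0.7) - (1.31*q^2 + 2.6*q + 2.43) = -0.92*q^2 - 1.34*q - 1.73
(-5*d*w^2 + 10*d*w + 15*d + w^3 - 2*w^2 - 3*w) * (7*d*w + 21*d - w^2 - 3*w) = -35*d^2*w^3 - 35*d^2*w^2 + 315*d^2*w + 315*d^2 + 12*d*w^4 + 12*d*w^3 - 108*d*w^2 - 108*d*w - w^5 - w^4 + 9*w^3 + 9*w^2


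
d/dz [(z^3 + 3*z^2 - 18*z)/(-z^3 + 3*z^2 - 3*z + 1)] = 6*(z^2 - 5*z - 3)/(z^4 - 4*z^3 + 6*z^2 - 4*z + 1)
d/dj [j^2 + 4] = 2*j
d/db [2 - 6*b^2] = -12*b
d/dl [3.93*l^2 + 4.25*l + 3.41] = 7.86*l + 4.25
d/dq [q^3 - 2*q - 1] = 3*q^2 - 2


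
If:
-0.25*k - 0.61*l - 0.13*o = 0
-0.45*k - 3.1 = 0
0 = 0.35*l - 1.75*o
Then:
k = -6.89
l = 2.71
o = 0.54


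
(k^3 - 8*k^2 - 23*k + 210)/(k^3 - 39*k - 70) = (k - 6)/(k + 2)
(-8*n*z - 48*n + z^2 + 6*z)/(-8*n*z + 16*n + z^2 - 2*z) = (z + 6)/(z - 2)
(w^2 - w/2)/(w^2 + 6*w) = (w - 1/2)/(w + 6)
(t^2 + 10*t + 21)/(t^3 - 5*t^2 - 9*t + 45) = (t + 7)/(t^2 - 8*t + 15)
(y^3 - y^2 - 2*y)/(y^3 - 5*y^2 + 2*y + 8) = y/(y - 4)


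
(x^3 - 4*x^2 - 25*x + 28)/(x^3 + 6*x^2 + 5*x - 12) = (x - 7)/(x + 3)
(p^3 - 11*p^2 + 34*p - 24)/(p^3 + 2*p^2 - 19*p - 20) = (p^2 - 7*p + 6)/(p^2 + 6*p + 5)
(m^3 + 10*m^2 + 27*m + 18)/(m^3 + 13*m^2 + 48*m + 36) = (m + 3)/(m + 6)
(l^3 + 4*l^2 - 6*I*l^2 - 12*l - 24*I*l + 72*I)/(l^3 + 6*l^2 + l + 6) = (l^2 + l*(-2 - 6*I) + 12*I)/(l^2 + 1)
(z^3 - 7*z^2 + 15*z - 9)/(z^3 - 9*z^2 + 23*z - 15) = (z - 3)/(z - 5)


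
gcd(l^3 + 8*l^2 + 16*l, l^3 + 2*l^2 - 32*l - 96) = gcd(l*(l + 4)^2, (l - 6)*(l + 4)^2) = l^2 + 8*l + 16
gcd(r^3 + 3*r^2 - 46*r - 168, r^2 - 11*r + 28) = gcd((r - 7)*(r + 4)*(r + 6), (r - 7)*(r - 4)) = r - 7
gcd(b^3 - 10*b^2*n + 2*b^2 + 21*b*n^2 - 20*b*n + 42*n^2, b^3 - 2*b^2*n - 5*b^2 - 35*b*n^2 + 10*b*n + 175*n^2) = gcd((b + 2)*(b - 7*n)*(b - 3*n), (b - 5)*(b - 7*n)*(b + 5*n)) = b - 7*n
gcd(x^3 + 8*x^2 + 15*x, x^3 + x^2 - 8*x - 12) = 1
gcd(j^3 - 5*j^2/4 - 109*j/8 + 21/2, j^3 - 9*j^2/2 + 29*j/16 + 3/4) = j^2 - 19*j/4 + 3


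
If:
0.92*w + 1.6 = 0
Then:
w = -1.74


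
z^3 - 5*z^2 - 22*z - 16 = (z - 8)*(z + 1)*(z + 2)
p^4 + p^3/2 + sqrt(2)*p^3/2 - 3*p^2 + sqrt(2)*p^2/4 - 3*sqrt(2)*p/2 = p*(p - 3/2)*(p + 2)*(p + sqrt(2)/2)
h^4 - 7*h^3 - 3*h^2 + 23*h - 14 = (h - 7)*(h - 1)^2*(h + 2)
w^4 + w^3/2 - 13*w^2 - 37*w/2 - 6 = (w - 4)*(w + 1/2)*(w + 1)*(w + 3)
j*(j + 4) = j^2 + 4*j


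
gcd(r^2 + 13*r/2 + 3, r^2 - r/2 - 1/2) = r + 1/2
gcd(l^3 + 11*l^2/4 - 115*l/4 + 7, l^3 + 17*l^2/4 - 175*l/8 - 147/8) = l + 7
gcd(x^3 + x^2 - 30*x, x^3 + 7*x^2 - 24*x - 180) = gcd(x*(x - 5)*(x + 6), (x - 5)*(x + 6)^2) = x^2 + x - 30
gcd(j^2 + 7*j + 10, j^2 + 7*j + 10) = j^2 + 7*j + 10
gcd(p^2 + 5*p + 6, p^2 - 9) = p + 3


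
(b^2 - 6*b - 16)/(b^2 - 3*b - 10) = (b - 8)/(b - 5)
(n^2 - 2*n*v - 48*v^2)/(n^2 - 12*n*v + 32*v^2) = (-n - 6*v)/(-n + 4*v)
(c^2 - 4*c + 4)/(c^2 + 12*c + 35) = (c^2 - 4*c + 4)/(c^2 + 12*c + 35)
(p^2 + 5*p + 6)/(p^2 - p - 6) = (p + 3)/(p - 3)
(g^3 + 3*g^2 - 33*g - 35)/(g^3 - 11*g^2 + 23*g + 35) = (g + 7)/(g - 7)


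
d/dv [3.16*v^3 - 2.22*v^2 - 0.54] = v*(9.48*v - 4.44)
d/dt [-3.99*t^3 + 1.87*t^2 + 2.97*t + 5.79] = -11.97*t^2 + 3.74*t + 2.97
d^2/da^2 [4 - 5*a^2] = -10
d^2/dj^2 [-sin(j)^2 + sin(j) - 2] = -sin(j) - 2*cos(2*j)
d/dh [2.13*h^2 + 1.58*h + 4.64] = 4.26*h + 1.58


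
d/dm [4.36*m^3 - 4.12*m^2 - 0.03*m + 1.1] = 13.08*m^2 - 8.24*m - 0.03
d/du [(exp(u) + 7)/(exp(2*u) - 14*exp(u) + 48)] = (-2*(exp(u) - 7)*(exp(u) + 7) + exp(2*u) - 14*exp(u) + 48)*exp(u)/(exp(2*u) - 14*exp(u) + 48)^2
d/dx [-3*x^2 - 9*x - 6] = -6*x - 9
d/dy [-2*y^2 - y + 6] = -4*y - 1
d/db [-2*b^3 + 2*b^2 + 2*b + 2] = -6*b^2 + 4*b + 2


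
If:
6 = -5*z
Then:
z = -6/5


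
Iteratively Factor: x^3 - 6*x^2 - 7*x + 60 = (x - 4)*(x^2 - 2*x - 15) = (x - 4)*(x + 3)*(x - 5)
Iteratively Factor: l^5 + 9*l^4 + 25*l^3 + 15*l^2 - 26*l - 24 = (l + 3)*(l^4 + 6*l^3 + 7*l^2 - 6*l - 8) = (l - 1)*(l + 3)*(l^3 + 7*l^2 + 14*l + 8) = (l - 1)*(l + 2)*(l + 3)*(l^2 + 5*l + 4) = (l - 1)*(l + 2)*(l + 3)*(l + 4)*(l + 1)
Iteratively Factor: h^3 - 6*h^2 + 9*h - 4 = (h - 4)*(h^2 - 2*h + 1) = (h - 4)*(h - 1)*(h - 1)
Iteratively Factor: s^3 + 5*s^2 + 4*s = (s + 4)*(s^2 + s) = (s + 1)*(s + 4)*(s)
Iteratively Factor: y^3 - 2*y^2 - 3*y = (y)*(y^2 - 2*y - 3) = y*(y + 1)*(y - 3)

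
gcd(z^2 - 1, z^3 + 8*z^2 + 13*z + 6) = z + 1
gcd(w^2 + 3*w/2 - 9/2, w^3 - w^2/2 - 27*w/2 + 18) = w - 3/2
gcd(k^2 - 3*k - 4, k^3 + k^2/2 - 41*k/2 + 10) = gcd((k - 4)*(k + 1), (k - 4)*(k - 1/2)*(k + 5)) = k - 4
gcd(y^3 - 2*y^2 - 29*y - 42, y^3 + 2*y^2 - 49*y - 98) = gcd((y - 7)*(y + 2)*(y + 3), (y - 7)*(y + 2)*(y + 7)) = y^2 - 5*y - 14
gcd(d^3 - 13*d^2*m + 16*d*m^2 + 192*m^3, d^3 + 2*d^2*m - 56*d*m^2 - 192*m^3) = d - 8*m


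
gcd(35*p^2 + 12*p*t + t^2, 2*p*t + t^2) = 1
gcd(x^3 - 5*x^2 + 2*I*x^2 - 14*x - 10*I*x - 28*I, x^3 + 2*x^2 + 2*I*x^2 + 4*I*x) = x^2 + x*(2 + 2*I) + 4*I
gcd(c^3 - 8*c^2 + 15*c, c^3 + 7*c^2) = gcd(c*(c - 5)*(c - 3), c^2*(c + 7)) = c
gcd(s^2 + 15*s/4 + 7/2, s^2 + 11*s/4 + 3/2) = s + 2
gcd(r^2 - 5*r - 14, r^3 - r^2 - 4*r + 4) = r + 2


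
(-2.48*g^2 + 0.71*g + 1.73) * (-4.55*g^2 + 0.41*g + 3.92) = 11.284*g^4 - 4.2473*g^3 - 17.302*g^2 + 3.4925*g + 6.7816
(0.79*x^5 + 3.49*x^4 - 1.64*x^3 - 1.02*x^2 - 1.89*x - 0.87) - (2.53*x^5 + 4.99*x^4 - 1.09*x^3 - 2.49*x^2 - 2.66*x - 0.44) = -1.74*x^5 - 1.5*x^4 - 0.55*x^3 + 1.47*x^2 + 0.77*x - 0.43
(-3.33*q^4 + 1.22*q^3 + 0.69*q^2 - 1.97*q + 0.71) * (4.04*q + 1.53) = -13.4532*q^5 - 0.1661*q^4 + 4.6542*q^3 - 6.9031*q^2 - 0.1457*q + 1.0863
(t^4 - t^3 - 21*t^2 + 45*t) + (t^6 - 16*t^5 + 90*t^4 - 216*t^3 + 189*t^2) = t^6 - 16*t^5 + 91*t^4 - 217*t^3 + 168*t^2 + 45*t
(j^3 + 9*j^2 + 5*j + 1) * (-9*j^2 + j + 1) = -9*j^5 - 80*j^4 - 35*j^3 + 5*j^2 + 6*j + 1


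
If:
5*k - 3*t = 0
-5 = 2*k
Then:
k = -5/2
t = -25/6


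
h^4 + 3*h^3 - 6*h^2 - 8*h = h*(h - 2)*(h + 1)*(h + 4)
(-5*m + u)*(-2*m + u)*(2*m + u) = 20*m^3 - 4*m^2*u - 5*m*u^2 + u^3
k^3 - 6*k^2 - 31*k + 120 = (k - 8)*(k - 3)*(k + 5)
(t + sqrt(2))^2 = t^2 + 2*sqrt(2)*t + 2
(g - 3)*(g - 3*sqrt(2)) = g^2 - 3*sqrt(2)*g - 3*g + 9*sqrt(2)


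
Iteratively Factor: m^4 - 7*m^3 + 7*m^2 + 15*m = (m - 5)*(m^3 - 2*m^2 - 3*m) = m*(m - 5)*(m^2 - 2*m - 3) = m*(m - 5)*(m + 1)*(m - 3)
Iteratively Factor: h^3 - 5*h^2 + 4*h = (h - 1)*(h^2 - 4*h) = (h - 4)*(h - 1)*(h)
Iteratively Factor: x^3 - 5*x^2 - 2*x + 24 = (x + 2)*(x^2 - 7*x + 12) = (x - 3)*(x + 2)*(x - 4)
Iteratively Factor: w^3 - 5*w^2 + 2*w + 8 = (w + 1)*(w^2 - 6*w + 8) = (w - 4)*(w + 1)*(w - 2)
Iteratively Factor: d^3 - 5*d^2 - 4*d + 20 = (d - 5)*(d^2 - 4) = (d - 5)*(d + 2)*(d - 2)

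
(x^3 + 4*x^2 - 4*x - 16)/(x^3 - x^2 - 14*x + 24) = (x + 2)/(x - 3)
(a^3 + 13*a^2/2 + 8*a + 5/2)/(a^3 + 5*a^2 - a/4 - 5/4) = 2*(a + 1)/(2*a - 1)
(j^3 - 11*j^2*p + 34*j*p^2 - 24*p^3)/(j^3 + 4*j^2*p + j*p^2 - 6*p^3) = (j^2 - 10*j*p + 24*p^2)/(j^2 + 5*j*p + 6*p^2)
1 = 1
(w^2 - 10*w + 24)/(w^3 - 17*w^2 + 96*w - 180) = (w - 4)/(w^2 - 11*w + 30)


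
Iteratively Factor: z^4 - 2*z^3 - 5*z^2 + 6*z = (z + 2)*(z^3 - 4*z^2 + 3*z) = (z - 1)*(z + 2)*(z^2 - 3*z) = (z - 3)*(z - 1)*(z + 2)*(z)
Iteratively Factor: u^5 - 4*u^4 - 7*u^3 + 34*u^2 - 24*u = (u)*(u^4 - 4*u^3 - 7*u^2 + 34*u - 24) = u*(u + 3)*(u^3 - 7*u^2 + 14*u - 8) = u*(u - 1)*(u + 3)*(u^2 - 6*u + 8) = u*(u - 4)*(u - 1)*(u + 3)*(u - 2)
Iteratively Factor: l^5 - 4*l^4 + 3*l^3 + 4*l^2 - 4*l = (l - 2)*(l^4 - 2*l^3 - l^2 + 2*l) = (l - 2)^2*(l^3 - l) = l*(l - 2)^2*(l^2 - 1) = l*(l - 2)^2*(l - 1)*(l + 1)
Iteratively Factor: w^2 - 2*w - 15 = (w + 3)*(w - 5)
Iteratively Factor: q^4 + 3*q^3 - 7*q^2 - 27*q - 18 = (q + 3)*(q^3 - 7*q - 6) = (q + 2)*(q + 3)*(q^2 - 2*q - 3) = (q + 1)*(q + 2)*(q + 3)*(q - 3)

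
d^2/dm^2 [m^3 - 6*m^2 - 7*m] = 6*m - 12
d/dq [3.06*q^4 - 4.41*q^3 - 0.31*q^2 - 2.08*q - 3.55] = 12.24*q^3 - 13.23*q^2 - 0.62*q - 2.08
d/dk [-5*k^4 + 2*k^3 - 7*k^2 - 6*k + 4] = -20*k^3 + 6*k^2 - 14*k - 6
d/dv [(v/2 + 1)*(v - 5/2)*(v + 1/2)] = 3*v^2/2 - 21/8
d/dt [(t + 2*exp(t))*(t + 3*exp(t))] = 5*t*exp(t) + 2*t + 12*exp(2*t) + 5*exp(t)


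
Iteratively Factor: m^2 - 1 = (m + 1)*(m - 1)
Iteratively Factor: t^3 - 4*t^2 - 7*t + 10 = (t - 5)*(t^2 + t - 2) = (t - 5)*(t + 2)*(t - 1)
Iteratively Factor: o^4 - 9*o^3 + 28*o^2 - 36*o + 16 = (o - 1)*(o^3 - 8*o^2 + 20*o - 16) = (o - 2)*(o - 1)*(o^2 - 6*o + 8) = (o - 2)^2*(o - 1)*(o - 4)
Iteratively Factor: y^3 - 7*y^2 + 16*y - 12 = (y - 2)*(y^2 - 5*y + 6) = (y - 2)^2*(y - 3)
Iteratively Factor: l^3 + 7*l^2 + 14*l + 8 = (l + 4)*(l^2 + 3*l + 2) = (l + 1)*(l + 4)*(l + 2)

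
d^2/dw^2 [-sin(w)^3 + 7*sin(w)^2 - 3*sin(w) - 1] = 9*sin(w)^3 - 28*sin(w)^2 - 3*sin(w) + 14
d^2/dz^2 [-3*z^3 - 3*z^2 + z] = -18*z - 6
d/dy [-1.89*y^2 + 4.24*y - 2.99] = 4.24 - 3.78*y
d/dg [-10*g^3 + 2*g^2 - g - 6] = -30*g^2 + 4*g - 1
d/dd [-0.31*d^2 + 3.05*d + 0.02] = 3.05 - 0.62*d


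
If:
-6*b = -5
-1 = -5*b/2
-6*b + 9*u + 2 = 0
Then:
No Solution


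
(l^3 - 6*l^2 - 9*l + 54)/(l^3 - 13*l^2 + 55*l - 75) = (l^2 - 3*l - 18)/(l^2 - 10*l + 25)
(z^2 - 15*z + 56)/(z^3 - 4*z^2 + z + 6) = (z^2 - 15*z + 56)/(z^3 - 4*z^2 + z + 6)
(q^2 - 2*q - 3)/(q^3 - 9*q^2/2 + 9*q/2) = 2*(q + 1)/(q*(2*q - 3))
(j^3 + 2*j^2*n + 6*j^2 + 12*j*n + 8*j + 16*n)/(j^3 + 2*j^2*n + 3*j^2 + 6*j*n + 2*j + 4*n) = (j + 4)/(j + 1)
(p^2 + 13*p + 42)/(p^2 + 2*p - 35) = (p + 6)/(p - 5)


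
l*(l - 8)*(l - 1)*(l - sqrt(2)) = l^4 - 9*l^3 - sqrt(2)*l^3 + 8*l^2 + 9*sqrt(2)*l^2 - 8*sqrt(2)*l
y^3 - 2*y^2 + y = y*(y - 1)^2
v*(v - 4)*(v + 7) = v^3 + 3*v^2 - 28*v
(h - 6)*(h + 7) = h^2 + h - 42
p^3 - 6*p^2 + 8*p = p*(p - 4)*(p - 2)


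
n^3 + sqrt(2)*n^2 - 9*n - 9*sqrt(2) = (n - 3)*(n + 3)*(n + sqrt(2))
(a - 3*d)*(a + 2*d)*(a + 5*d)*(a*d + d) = a^4*d + 4*a^3*d^2 + a^3*d - 11*a^2*d^3 + 4*a^2*d^2 - 30*a*d^4 - 11*a*d^3 - 30*d^4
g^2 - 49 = (g - 7)*(g + 7)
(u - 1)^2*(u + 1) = u^3 - u^2 - u + 1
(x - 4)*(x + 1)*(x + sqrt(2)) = x^3 - 3*x^2 + sqrt(2)*x^2 - 3*sqrt(2)*x - 4*x - 4*sqrt(2)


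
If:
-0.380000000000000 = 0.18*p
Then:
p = -2.11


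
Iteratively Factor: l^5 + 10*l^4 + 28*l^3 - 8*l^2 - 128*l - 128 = (l + 4)*(l^4 + 6*l^3 + 4*l^2 - 24*l - 32) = (l + 4)^2*(l^3 + 2*l^2 - 4*l - 8) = (l + 2)*(l + 4)^2*(l^2 - 4) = (l - 2)*(l + 2)*(l + 4)^2*(l + 2)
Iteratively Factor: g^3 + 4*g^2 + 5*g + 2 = (g + 1)*(g^2 + 3*g + 2) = (g + 1)*(g + 2)*(g + 1)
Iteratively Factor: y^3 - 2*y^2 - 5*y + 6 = (y - 3)*(y^2 + y - 2) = (y - 3)*(y - 1)*(y + 2)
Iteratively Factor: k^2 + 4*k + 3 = (k + 3)*(k + 1)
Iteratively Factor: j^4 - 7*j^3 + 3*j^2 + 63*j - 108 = (j - 4)*(j^3 - 3*j^2 - 9*j + 27) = (j - 4)*(j - 3)*(j^2 - 9) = (j - 4)*(j - 3)*(j + 3)*(j - 3)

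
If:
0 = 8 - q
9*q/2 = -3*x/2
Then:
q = 8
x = -24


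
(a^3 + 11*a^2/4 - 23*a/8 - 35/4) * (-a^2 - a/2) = -a^5 - 13*a^4/4 + 3*a^3/2 + 163*a^2/16 + 35*a/8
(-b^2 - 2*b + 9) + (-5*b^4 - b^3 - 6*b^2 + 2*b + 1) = -5*b^4 - b^3 - 7*b^2 + 10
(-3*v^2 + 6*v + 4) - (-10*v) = -3*v^2 + 16*v + 4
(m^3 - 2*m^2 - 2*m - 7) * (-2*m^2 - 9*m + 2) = -2*m^5 - 5*m^4 + 24*m^3 + 28*m^2 + 59*m - 14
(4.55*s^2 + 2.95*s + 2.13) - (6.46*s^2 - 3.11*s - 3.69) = -1.91*s^2 + 6.06*s + 5.82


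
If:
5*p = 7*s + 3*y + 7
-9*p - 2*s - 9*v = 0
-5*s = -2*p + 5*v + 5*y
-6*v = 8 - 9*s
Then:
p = 1645/544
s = -267/272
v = -4579/1632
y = 8155/1632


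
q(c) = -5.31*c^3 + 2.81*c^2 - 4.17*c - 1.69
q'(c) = -15.93*c^2 + 5.62*c - 4.17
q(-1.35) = 22.13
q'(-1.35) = -40.79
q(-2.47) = 105.77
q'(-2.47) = -115.24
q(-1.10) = 13.36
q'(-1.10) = -29.63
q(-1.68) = 38.42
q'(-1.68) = -58.57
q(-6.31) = 1470.59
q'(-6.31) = -673.90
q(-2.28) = 85.36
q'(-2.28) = -99.79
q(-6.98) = 1970.08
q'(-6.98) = -819.51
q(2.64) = -90.82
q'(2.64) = -100.36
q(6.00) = -1072.51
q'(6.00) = -543.93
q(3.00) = -132.28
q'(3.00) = -130.68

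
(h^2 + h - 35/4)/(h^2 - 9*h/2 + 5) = (h + 7/2)/(h - 2)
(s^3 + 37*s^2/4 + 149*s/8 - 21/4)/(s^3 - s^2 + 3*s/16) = 2*(2*s^2 + 19*s + 42)/(s*(4*s - 3))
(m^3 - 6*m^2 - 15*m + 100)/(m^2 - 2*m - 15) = (m^2 - m - 20)/(m + 3)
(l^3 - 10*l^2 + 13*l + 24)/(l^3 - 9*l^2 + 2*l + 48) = (l + 1)/(l + 2)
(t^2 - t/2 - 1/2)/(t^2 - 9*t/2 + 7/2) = (2*t + 1)/(2*t - 7)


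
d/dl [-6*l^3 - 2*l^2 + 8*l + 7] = -18*l^2 - 4*l + 8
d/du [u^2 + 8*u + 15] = 2*u + 8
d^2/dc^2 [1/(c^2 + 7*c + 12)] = 2*(-c^2 - 7*c + (2*c + 7)^2 - 12)/(c^2 + 7*c + 12)^3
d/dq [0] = 0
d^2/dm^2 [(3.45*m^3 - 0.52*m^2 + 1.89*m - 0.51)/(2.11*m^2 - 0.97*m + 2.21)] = (-2.8421709430404e-14*m^5 - 1.4210854715202e-14*m^4 - 10.98281*m^3 - 43.449144*m^2 + 54.484218*m + 6.820366)/(9.393931*m^6 - 12.955611*m^5 + 35.47332*m^4 - 28.051915*m^3 + 37.15452*m^2 - 14.212731*m + 10.793861)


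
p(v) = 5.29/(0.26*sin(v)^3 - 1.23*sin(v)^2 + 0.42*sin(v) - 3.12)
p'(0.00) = -0.23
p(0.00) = -1.70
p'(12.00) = -0.63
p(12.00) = -1.41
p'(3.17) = 0.26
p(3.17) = -1.69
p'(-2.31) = 0.54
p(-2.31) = -1.26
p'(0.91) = 0.29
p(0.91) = -1.54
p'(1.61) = -0.02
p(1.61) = -1.44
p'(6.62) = 0.16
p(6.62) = -1.70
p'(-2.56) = 0.63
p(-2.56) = -1.41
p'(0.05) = -0.16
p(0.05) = -1.71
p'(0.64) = 0.31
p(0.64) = -1.63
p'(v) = 5.29*(-0.78*sin(v)^2*cos(v) + 2.46*sin(v)*cos(v) - 0.42*cos(v))/(0.26*sin(v)^3 - 1.23*sin(v)^2 + 0.42*sin(v) - 3.12)^2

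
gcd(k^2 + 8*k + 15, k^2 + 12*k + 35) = k + 5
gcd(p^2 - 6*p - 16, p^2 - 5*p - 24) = p - 8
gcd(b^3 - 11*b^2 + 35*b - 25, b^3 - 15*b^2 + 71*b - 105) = b - 5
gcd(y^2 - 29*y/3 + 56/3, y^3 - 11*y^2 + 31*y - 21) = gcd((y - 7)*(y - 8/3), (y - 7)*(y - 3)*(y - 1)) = y - 7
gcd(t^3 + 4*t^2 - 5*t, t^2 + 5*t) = t^2 + 5*t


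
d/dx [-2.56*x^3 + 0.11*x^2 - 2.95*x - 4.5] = -7.68*x^2 + 0.22*x - 2.95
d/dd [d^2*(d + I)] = d*(3*d + 2*I)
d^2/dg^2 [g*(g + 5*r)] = 2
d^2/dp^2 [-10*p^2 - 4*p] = -20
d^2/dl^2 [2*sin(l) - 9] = -2*sin(l)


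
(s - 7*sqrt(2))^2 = s^2 - 14*sqrt(2)*s + 98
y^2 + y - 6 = (y - 2)*(y + 3)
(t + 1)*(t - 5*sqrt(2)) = t^2 - 5*sqrt(2)*t + t - 5*sqrt(2)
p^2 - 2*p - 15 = (p - 5)*(p + 3)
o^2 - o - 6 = (o - 3)*(o + 2)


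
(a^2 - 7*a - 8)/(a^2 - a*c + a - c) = (a - 8)/(a - c)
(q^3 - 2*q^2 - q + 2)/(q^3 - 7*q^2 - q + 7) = (q - 2)/(q - 7)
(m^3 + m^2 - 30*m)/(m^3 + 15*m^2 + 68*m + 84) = m*(m - 5)/(m^2 + 9*m + 14)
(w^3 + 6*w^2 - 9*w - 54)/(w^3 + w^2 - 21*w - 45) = (w^2 + 3*w - 18)/(w^2 - 2*w - 15)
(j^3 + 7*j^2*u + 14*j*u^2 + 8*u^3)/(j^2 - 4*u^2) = (-j^2 - 5*j*u - 4*u^2)/(-j + 2*u)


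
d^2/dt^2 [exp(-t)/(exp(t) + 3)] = ((exp(t) + 3)^2 + (exp(t) + 3)*exp(t) + 2*exp(2*t))*exp(-t)/(exp(t) + 3)^3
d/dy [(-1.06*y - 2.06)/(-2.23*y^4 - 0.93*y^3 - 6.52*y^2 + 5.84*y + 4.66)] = (-7.0914*y^4 - 20.3468*y^3 - 12.6586*y^2 - 26.8624*y + 7.0908)/(4.9729*y^8 + 4.1478*y^7 + 29.9441*y^6 - 13.9192*y^5 + 10.8644*y^4 - 84.8212*y^3 - 26.6608*y^2 + 54.4288*y + 21.7156)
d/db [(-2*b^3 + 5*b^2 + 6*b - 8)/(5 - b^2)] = 2*(b^4 - 12*b^2 + 17*b + 15)/(b^4 - 10*b^2 + 25)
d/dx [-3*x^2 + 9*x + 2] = 9 - 6*x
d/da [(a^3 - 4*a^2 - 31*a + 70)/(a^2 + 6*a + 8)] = (a^4 + 12*a^3 + 31*a^2 - 204*a - 668)/(a^4 + 12*a^3 + 52*a^2 + 96*a + 64)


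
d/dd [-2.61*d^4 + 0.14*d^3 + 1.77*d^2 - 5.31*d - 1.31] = -10.44*d^3 + 0.42*d^2 + 3.54*d - 5.31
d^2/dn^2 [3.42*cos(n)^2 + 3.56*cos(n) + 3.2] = -3.56*cos(n) - 6.84*cos(2*n)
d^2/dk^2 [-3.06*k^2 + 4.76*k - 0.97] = -6.12000000000000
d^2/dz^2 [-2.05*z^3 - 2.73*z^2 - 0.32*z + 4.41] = -12.3*z - 5.46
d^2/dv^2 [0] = 0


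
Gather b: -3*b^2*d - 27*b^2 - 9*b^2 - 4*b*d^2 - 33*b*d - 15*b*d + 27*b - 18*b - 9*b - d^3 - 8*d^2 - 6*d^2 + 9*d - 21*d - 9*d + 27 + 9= b^2*(-3*d - 36) + b*(-4*d^2 - 48*d) - d^3 - 14*d^2 - 21*d + 36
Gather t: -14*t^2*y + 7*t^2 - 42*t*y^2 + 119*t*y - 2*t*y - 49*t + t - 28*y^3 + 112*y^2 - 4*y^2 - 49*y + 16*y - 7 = t^2*(7 - 14*y) + t*(-42*y^2 + 117*y - 48) - 28*y^3 + 108*y^2 - 33*y - 7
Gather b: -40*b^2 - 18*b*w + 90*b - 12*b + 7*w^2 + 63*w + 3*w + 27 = -40*b^2 + b*(78 - 18*w) + 7*w^2 + 66*w + 27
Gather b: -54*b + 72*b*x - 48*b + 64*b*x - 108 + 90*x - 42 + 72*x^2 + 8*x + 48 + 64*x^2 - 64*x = b*(136*x - 102) + 136*x^2 + 34*x - 102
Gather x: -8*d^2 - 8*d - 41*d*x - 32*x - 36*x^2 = -8*d^2 - 8*d - 36*x^2 + x*(-41*d - 32)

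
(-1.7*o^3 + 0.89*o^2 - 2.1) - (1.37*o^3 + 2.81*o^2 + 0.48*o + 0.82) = -3.07*o^3 - 1.92*o^2 - 0.48*o - 2.92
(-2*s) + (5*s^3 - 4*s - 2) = 5*s^3 - 6*s - 2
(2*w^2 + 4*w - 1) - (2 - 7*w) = 2*w^2 + 11*w - 3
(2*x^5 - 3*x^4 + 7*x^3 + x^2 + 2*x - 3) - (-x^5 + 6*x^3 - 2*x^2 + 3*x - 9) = 3*x^5 - 3*x^4 + x^3 + 3*x^2 - x + 6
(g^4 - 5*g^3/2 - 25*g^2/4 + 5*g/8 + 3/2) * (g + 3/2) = g^5 - g^4 - 10*g^3 - 35*g^2/4 + 39*g/16 + 9/4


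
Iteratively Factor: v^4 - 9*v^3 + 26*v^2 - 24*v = (v - 4)*(v^3 - 5*v^2 + 6*v) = (v - 4)*(v - 2)*(v^2 - 3*v) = (v - 4)*(v - 3)*(v - 2)*(v)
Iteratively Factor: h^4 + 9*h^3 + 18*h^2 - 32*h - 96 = (h + 3)*(h^3 + 6*h^2 - 32) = (h + 3)*(h + 4)*(h^2 + 2*h - 8) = (h + 3)*(h + 4)^2*(h - 2)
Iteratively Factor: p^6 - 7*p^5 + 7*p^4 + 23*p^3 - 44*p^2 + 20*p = (p)*(p^5 - 7*p^4 + 7*p^3 + 23*p^2 - 44*p + 20) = p*(p + 2)*(p^4 - 9*p^3 + 25*p^2 - 27*p + 10) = p*(p - 5)*(p + 2)*(p^3 - 4*p^2 + 5*p - 2) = p*(p - 5)*(p - 2)*(p + 2)*(p^2 - 2*p + 1) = p*(p - 5)*(p - 2)*(p - 1)*(p + 2)*(p - 1)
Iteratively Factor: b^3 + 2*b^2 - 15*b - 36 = (b + 3)*(b^2 - b - 12) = (b + 3)^2*(b - 4)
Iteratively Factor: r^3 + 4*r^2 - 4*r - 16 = (r + 2)*(r^2 + 2*r - 8) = (r + 2)*(r + 4)*(r - 2)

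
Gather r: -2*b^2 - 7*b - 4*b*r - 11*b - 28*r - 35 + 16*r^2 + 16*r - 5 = -2*b^2 - 18*b + 16*r^2 + r*(-4*b - 12) - 40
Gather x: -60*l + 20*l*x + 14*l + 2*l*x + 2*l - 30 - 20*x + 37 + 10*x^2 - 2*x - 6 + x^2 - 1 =-44*l + 11*x^2 + x*(22*l - 22)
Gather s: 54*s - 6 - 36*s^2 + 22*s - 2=-36*s^2 + 76*s - 8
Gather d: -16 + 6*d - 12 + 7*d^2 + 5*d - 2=7*d^2 + 11*d - 30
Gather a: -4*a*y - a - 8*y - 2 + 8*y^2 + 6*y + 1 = a*(-4*y - 1) + 8*y^2 - 2*y - 1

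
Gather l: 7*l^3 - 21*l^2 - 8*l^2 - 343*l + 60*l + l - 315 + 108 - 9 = 7*l^3 - 29*l^2 - 282*l - 216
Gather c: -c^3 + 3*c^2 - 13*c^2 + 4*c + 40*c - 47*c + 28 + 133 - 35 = -c^3 - 10*c^2 - 3*c + 126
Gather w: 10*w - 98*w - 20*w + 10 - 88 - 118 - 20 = -108*w - 216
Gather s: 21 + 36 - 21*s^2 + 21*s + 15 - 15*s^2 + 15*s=-36*s^2 + 36*s + 72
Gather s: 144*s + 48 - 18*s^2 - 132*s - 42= -18*s^2 + 12*s + 6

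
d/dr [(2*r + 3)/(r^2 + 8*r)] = 2*(-r^2 - 3*r - 12)/(r^2*(r^2 + 16*r + 64))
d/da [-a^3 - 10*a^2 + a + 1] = -3*a^2 - 20*a + 1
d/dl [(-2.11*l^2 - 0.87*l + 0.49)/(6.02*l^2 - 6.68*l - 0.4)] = (19.3322*l^2 - 4.2116*l + 3.6212)/(36.2404*l^4 - 80.4272*l^3 + 39.8064*l^2 + 5.344*l + 0.16)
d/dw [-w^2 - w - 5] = -2*w - 1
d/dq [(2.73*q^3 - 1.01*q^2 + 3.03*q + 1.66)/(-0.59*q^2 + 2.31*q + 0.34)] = (-1.6107*q^4 + 12.6126*q^3 + 2.2392*q^2 + 1.272*q - 2.8044)/(0.3481*q^4 - 2.7258*q^3 + 4.9349*q^2 + 1.5708*q + 0.1156)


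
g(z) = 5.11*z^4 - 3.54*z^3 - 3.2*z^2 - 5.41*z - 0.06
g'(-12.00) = -36778.21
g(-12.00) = 111682.14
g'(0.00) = -5.41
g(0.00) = -0.06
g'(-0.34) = -5.27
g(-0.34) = 1.62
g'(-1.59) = -104.24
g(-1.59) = 47.34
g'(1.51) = 31.09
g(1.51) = -1.15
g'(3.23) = 551.91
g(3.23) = 385.99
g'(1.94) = 91.44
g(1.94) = 23.94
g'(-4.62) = -2218.13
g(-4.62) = 2633.75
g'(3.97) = 1080.75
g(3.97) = 975.88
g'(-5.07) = -2909.77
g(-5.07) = 3782.85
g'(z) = 20.44*z^3 - 10.62*z^2 - 6.4*z - 5.41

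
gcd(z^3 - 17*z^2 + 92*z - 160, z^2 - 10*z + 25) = z - 5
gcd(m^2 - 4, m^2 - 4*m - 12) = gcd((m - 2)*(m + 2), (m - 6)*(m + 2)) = m + 2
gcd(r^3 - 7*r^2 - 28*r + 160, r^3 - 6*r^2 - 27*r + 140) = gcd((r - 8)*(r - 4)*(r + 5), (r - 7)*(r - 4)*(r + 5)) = r^2 + r - 20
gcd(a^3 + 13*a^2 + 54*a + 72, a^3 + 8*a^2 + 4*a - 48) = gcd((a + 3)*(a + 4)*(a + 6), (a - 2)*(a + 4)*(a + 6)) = a^2 + 10*a + 24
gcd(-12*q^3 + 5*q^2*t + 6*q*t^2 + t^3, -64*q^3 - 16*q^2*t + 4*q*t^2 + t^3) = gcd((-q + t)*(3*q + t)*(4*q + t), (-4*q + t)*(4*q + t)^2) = 4*q + t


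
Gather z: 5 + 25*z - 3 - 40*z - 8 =-15*z - 6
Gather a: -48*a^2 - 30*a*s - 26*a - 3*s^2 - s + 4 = -48*a^2 + a*(-30*s - 26) - 3*s^2 - s + 4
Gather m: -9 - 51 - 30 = -90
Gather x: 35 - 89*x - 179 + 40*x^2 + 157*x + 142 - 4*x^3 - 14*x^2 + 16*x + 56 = -4*x^3 + 26*x^2 + 84*x + 54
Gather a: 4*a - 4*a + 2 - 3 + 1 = 0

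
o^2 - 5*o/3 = o*(o - 5/3)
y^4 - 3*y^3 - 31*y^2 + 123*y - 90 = (y - 5)*(y - 3)*(y - 1)*(y + 6)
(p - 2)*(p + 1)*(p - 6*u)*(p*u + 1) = p^4*u - 6*p^3*u^2 - p^3*u + p^3 + 6*p^2*u^2 - 8*p^2*u - p^2 + 12*p*u^2 + 6*p*u - 2*p + 12*u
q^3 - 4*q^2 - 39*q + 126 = (q - 7)*(q - 3)*(q + 6)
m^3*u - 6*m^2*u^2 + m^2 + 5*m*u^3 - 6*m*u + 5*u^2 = (m - 5*u)*(m - u)*(m*u + 1)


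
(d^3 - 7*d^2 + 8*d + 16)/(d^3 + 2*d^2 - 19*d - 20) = (d - 4)/(d + 5)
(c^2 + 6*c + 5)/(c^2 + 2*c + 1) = (c + 5)/(c + 1)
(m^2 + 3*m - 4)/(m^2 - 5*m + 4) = (m + 4)/(m - 4)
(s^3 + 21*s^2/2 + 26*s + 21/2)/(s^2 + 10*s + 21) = s + 1/2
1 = 1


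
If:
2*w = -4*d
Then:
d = -w/2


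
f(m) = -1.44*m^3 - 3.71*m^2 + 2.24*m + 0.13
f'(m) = -4.32*m^2 - 7.42*m + 2.24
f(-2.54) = -5.90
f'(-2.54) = -6.78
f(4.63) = -211.95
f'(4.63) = -124.72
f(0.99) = -2.69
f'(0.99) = -9.34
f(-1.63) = -7.14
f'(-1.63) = 2.86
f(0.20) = 0.42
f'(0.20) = 0.58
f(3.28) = -83.25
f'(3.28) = -68.57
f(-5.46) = 111.69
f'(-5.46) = -86.03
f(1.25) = -5.68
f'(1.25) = -13.78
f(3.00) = -65.42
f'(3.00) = -58.90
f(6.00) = -431.03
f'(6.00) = -197.80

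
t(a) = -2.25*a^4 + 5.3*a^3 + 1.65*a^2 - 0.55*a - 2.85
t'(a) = -9.0*a^3 + 15.9*a^2 + 3.3*a - 0.55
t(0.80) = -0.44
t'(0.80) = 7.66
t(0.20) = -2.86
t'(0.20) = 0.67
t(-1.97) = -69.77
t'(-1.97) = 123.46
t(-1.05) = -9.32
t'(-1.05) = 23.93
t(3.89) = -183.25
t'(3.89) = -276.89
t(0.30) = -2.74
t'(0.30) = 1.63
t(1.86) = 9.01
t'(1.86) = 2.68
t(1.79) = 8.75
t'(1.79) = 4.68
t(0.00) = -2.85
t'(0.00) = -0.55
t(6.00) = -1717.95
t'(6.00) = -1352.35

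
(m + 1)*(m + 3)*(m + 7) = m^3 + 11*m^2 + 31*m + 21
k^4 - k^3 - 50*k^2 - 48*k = k*(k - 8)*(k + 1)*(k + 6)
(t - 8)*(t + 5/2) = t^2 - 11*t/2 - 20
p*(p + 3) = p^2 + 3*p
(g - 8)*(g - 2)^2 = g^3 - 12*g^2 + 36*g - 32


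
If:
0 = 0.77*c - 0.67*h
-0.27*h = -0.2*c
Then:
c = 0.00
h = 0.00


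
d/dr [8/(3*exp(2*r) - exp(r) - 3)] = (8 - 48*exp(r))*exp(r)/(-3*exp(2*r) + exp(r) + 3)^2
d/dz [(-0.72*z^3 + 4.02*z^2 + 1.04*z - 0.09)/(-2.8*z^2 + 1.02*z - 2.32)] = (2.016*z^4 - 1.4688*z^3 + 12.0236*z^2 - 19.1568*z - 2.321)/(7.84*z^4 - 5.712*z^3 + 14.0324*z^2 - 4.7328*z + 5.3824)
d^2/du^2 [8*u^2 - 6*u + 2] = 16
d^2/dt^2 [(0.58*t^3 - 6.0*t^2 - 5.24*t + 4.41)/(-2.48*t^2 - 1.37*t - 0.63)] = (-7.105427357601e-15*t^5 + 23.320172*t^3 - 221.989572*t^2 - 140.403564*t - 7.05637800000001)/(15.252992*t^6 + 25.278144*t^5 + 25.588392*t^4 + 15.414281*t^3 + 6.500277*t^2 + 1.631259*t + 0.250047)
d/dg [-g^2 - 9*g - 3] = -2*g - 9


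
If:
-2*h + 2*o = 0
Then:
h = o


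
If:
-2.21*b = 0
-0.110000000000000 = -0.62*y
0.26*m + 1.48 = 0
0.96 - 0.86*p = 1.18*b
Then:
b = 0.00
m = -5.69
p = 1.12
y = 0.18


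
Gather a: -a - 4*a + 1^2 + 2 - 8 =-5*a - 5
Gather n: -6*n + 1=1 - 6*n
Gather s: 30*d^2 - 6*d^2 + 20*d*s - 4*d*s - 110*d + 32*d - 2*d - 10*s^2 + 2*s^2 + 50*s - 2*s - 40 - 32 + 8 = 24*d^2 - 80*d - 8*s^2 + s*(16*d + 48) - 64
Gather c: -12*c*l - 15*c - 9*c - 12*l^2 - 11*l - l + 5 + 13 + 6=c*(-12*l - 24) - 12*l^2 - 12*l + 24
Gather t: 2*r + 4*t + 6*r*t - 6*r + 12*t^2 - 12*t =-4*r + 12*t^2 + t*(6*r - 8)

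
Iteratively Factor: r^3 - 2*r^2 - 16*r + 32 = (r + 4)*(r^2 - 6*r + 8) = (r - 2)*(r + 4)*(r - 4)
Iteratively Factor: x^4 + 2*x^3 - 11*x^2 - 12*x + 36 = (x + 3)*(x^3 - x^2 - 8*x + 12) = (x + 3)^2*(x^2 - 4*x + 4) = (x - 2)*(x + 3)^2*(x - 2)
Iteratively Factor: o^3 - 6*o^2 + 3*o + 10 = (o - 2)*(o^2 - 4*o - 5) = (o - 2)*(o + 1)*(o - 5)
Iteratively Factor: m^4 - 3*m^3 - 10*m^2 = (m)*(m^3 - 3*m^2 - 10*m) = m^2*(m^2 - 3*m - 10) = m^2*(m - 5)*(m + 2)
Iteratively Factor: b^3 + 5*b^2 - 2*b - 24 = (b + 3)*(b^2 + 2*b - 8) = (b - 2)*(b + 3)*(b + 4)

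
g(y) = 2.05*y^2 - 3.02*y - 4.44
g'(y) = 4.1*y - 3.02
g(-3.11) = 24.78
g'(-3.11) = -15.77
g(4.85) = 29.13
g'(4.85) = 16.86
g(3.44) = 9.43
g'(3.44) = 11.08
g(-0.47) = -2.57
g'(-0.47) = -4.95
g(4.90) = 29.98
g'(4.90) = 17.07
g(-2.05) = 10.37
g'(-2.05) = -11.42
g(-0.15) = -3.94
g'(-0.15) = -3.64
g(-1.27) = 2.70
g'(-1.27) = -8.23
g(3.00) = 4.95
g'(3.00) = 9.28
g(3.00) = 4.95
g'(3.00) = 9.28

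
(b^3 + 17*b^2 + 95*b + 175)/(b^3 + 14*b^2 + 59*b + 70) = (b + 5)/(b + 2)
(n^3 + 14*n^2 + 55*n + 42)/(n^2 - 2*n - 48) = (n^2 + 8*n + 7)/(n - 8)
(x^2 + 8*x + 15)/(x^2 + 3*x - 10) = (x + 3)/(x - 2)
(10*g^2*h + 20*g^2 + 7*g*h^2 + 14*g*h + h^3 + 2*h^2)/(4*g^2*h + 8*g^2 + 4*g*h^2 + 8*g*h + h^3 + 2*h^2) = (5*g + h)/(2*g + h)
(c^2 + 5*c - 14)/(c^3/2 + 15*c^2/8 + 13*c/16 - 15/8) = 16*(c^2 + 5*c - 14)/(8*c^3 + 30*c^2 + 13*c - 30)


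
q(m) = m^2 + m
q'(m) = 2*m + 1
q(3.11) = 12.78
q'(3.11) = 7.22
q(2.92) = 11.45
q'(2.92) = 6.84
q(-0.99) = -0.01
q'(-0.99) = -0.98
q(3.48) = 15.59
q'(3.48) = 7.96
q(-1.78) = 1.39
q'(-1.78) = -2.56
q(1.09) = 2.28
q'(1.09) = 3.18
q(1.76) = 4.86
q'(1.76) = 4.52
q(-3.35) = 7.87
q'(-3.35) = -5.70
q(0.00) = 0.00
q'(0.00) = 1.00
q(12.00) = 156.00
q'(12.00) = 25.00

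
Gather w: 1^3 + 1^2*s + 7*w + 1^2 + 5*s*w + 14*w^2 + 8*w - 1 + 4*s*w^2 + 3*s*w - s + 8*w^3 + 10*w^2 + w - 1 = 8*w^3 + w^2*(4*s + 24) + w*(8*s + 16)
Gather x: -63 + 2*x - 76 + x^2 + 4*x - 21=x^2 + 6*x - 160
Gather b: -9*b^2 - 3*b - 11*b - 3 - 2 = -9*b^2 - 14*b - 5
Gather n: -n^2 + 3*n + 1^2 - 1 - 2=-n^2 + 3*n - 2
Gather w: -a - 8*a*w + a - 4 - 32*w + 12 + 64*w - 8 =w*(32 - 8*a)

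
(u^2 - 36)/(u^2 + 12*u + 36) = (u - 6)/(u + 6)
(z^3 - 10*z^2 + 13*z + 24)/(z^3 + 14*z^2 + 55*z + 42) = (z^2 - 11*z + 24)/(z^2 + 13*z + 42)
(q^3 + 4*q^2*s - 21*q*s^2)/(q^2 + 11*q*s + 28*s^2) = q*(q - 3*s)/(q + 4*s)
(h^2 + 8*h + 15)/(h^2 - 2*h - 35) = (h + 3)/(h - 7)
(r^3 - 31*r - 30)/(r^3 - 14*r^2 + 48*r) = (r^2 + 6*r + 5)/(r*(r - 8))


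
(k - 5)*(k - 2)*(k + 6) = k^3 - k^2 - 32*k + 60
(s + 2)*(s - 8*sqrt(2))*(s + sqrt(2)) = s^3 - 7*sqrt(2)*s^2 + 2*s^2 - 14*sqrt(2)*s - 16*s - 32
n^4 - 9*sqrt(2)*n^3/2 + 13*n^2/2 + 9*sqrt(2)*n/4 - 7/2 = (n - 7*sqrt(2)/2)*(n - sqrt(2))*(n - sqrt(2)/2)*(n + sqrt(2)/2)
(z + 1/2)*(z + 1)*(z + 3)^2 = z^4 + 15*z^3/2 + 37*z^2/2 + 33*z/2 + 9/2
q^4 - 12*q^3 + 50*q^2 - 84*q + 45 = (q - 5)*(q - 3)^2*(q - 1)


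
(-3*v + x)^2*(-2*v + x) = -18*v^3 + 21*v^2*x - 8*v*x^2 + x^3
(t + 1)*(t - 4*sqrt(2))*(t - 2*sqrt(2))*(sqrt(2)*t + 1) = sqrt(2)*t^4 - 11*t^3 + sqrt(2)*t^3 - 11*t^2 + 10*sqrt(2)*t^2 + 10*sqrt(2)*t + 16*t + 16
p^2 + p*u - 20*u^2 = (p - 4*u)*(p + 5*u)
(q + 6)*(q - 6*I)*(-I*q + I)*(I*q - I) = q^4 + 4*q^3 - 6*I*q^3 - 11*q^2 - 24*I*q^2 + 6*q + 66*I*q - 36*I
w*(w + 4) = w^2 + 4*w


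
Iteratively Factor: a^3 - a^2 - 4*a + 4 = (a - 2)*(a^2 + a - 2) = (a - 2)*(a + 2)*(a - 1)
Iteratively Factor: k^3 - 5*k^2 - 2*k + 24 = (k - 4)*(k^2 - k - 6) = (k - 4)*(k - 3)*(k + 2)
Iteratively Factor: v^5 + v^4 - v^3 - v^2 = (v + 1)*(v^4 - v^2) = v*(v + 1)*(v^3 - v) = v*(v + 1)^2*(v^2 - v) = v*(v - 1)*(v + 1)^2*(v)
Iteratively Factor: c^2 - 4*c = (c - 4)*(c)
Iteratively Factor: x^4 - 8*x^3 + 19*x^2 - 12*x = (x)*(x^3 - 8*x^2 + 19*x - 12) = x*(x - 1)*(x^2 - 7*x + 12) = x*(x - 3)*(x - 1)*(x - 4)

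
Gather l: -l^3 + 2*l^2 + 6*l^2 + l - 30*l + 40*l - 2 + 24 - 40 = -l^3 + 8*l^2 + 11*l - 18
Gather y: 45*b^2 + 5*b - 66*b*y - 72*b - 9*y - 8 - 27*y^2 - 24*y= 45*b^2 - 67*b - 27*y^2 + y*(-66*b - 33) - 8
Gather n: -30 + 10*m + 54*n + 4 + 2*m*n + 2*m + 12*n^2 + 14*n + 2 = 12*m + 12*n^2 + n*(2*m + 68) - 24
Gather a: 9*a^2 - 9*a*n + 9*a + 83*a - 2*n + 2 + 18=9*a^2 + a*(92 - 9*n) - 2*n + 20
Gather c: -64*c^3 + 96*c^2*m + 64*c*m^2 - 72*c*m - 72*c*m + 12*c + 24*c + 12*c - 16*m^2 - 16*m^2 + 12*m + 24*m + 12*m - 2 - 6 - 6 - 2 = -64*c^3 + 96*c^2*m + c*(64*m^2 - 144*m + 48) - 32*m^2 + 48*m - 16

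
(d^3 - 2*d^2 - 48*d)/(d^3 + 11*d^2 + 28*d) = (d^2 - 2*d - 48)/(d^2 + 11*d + 28)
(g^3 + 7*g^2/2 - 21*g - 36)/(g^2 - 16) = (g^2 + 15*g/2 + 9)/(g + 4)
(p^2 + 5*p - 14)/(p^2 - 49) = (p - 2)/(p - 7)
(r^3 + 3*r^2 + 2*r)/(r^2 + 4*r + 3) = r*(r + 2)/(r + 3)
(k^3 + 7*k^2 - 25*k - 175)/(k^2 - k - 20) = (k^2 + 12*k + 35)/(k + 4)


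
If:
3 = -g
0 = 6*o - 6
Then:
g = -3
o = 1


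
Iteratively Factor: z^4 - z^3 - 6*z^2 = (z - 3)*(z^3 + 2*z^2) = z*(z - 3)*(z^2 + 2*z) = z^2*(z - 3)*(z + 2)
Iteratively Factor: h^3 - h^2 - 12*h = (h - 4)*(h^2 + 3*h) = (h - 4)*(h + 3)*(h)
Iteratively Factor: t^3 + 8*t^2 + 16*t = (t + 4)*(t^2 + 4*t) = t*(t + 4)*(t + 4)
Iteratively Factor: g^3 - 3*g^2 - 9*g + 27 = (g - 3)*(g^2 - 9) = (g - 3)^2*(g + 3)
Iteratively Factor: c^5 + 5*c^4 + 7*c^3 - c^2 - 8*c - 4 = (c + 1)*(c^4 + 4*c^3 + 3*c^2 - 4*c - 4) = (c + 1)*(c + 2)*(c^3 + 2*c^2 - c - 2) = (c + 1)*(c + 2)^2*(c^2 - 1) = (c - 1)*(c + 1)*(c + 2)^2*(c + 1)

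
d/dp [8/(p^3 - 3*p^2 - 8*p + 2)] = 8*(-3*p^2 + 6*p + 8)/(p^3 - 3*p^2 - 8*p + 2)^2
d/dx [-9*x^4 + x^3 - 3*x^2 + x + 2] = -36*x^3 + 3*x^2 - 6*x + 1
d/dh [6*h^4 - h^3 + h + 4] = 24*h^3 - 3*h^2 + 1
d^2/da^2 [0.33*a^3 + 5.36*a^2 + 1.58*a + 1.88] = 1.98*a + 10.72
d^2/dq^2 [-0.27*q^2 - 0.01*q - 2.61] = -0.540000000000000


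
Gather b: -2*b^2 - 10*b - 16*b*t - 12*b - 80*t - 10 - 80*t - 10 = -2*b^2 + b*(-16*t - 22) - 160*t - 20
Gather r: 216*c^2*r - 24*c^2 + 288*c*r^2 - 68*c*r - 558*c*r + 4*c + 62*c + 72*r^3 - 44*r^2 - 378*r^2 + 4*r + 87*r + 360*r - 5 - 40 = -24*c^2 + 66*c + 72*r^3 + r^2*(288*c - 422) + r*(216*c^2 - 626*c + 451) - 45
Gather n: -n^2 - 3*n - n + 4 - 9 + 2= -n^2 - 4*n - 3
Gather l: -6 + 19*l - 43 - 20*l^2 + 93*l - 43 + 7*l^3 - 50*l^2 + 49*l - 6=7*l^3 - 70*l^2 + 161*l - 98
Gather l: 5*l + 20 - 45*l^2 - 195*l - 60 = -45*l^2 - 190*l - 40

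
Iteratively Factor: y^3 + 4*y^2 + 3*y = (y + 1)*(y^2 + 3*y) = (y + 1)*(y + 3)*(y)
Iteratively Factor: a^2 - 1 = (a - 1)*(a + 1)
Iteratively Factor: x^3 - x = (x)*(x^2 - 1) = x*(x + 1)*(x - 1)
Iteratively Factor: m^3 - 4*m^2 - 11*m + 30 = (m + 3)*(m^2 - 7*m + 10) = (m - 5)*(m + 3)*(m - 2)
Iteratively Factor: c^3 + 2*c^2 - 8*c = (c + 4)*(c^2 - 2*c) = (c - 2)*(c + 4)*(c)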